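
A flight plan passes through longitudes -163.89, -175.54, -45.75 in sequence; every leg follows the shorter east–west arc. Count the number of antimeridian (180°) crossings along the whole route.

Leg 1: -163.89° → -175.54°, shortest Δλ = -11.65° (west) — does not cross 180°.
Leg 2: -175.54° → -45.75°, shortest Δλ = 129.79° (east) — does not cross 180°.
Total crossings: 0.

0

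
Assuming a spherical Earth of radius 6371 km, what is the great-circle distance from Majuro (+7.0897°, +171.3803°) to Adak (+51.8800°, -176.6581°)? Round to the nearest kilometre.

5100 km

Δλ = -176.6581 − 171.3803 = -348.0384°; wrapped into (−180°, 180°]: 11.9616°.
Δφ = 51.8800 − 7.0897 = 44.7903°.
a = sin²(Δφ/2) + cos φ₁ · cos φ₂ · sin²(Δλ/2) = 0.151806.
c = 2·atan2(√a, √(1−a)) = 0.80044 rad → d = 6371·c ≈ 5099.62 km.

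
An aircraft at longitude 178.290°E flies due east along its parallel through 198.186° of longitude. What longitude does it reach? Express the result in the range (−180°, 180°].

Start at +178.290°; shift +198.186° → +376.476°.
+376.476° lies outside (−180°, 180°]; subtract 360° → +16.476°.

16.476°E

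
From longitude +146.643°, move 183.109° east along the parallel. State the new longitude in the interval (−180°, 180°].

-30.248°

Start at +146.643°; shift +183.109° → +329.752°.
+329.752° lies outside (−180°, 180°]; subtract 360° → -30.248°.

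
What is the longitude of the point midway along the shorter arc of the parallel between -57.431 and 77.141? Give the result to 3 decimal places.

Signed shortest Δλ from -57.431° to +77.141° is +134.572°.
Midpoint longitude = -57.431° + (+134.572°)/2 = -57.431° + 67.286° = +9.855°.

+9.855°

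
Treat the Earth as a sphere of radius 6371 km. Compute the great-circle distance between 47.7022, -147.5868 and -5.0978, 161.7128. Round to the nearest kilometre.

Δλ = 161.7128 − -147.5868 = 309.2996°; wrapped into (−180°, 180°]: -50.7004°.
Δφ = -5.0978 − 47.7022 = -52.8000°.
a = sin²(Δφ/2) + cos φ₁ · cos φ₂ · sin²(Δλ/2) = 0.320579.
c = 2·atan2(√a, √(1−a)) = 1.20377 rad → d = 6371·c ≈ 7669.21 km.

7669 km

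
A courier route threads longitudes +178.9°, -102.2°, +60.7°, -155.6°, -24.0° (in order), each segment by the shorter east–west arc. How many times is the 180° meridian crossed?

2

Leg 1: +178.9° → -102.2°, shortest Δλ = 78.9° (east) — crosses 180°.
Leg 2: -102.2° → +60.7°, shortest Δλ = 162.9° (east) — does not cross 180°.
Leg 3: +60.7° → -155.6°, shortest Δλ = 143.7° (east) — crosses 180°.
Leg 4: -155.6° → -24.0°, shortest Δλ = 131.6° (east) — does not cross 180°.
Total crossings: 2.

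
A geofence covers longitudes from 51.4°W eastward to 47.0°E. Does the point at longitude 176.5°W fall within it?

Band width going east from -51.4° to +47.0°: ((47.0 − -51.4) mod 360) = 98.4°.
Offset of -176.5° east of the west edge: ((-176.5 − -51.4) mod 360) = 234.9°.
234.9° > 98.4° ⇒ outside.

No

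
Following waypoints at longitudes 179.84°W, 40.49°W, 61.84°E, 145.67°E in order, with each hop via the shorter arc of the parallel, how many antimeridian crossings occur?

Leg 1: -179.84° → -40.49°, shortest Δλ = 139.35° (east) — does not cross 180°.
Leg 2: -40.49° → +61.84°, shortest Δλ = 102.33° (east) — does not cross 180°.
Leg 3: +61.84° → +145.67°, shortest Δλ = 83.83° (east) — does not cross 180°.
Total crossings: 0.

0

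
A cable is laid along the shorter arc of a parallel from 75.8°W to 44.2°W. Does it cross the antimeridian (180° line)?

No

Signed shortest Δλ = ((-44.2 − -75.8 + 180) mod 360) − 180 = 31.6°.
Going east by 31.6° from -75.8° reaches -44.2° without touching 180°.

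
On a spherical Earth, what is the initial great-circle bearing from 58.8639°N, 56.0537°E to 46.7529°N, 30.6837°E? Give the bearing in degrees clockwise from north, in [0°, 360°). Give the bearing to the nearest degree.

Δλ = 30.6837 − 56.0537 = -25.3700°.
θ = atan2( sin Δλ · cos φ₂ , cos φ₁ · sin φ₂ − sin φ₁ · cos φ₂ · cos Δλ )
  = atan2(-0.29356, -0.15325) = -117.566° → normalised to [0°, 360°): 242.434°.

242°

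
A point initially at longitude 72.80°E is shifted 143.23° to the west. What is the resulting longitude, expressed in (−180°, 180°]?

Start at +72.80°; shift −143.23° → -70.43°.
-70.43° already lies in (−180°, 180°].

70.43°W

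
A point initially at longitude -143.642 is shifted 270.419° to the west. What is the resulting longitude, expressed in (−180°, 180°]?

-54.061°

Start at -143.642°; shift −270.419° → -414.061°.
-414.061° lies outside (−180°, 180°]; add 360° → -54.061°.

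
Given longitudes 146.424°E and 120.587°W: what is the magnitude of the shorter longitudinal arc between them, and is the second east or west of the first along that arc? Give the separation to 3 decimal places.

92.989° east

Raw difference: -120.587 − 146.424 = -267.011°.
Normalise into (−180°, 180°]: -267.011° + 360° = 92.989°.
Positive ⇒ the second point lies to the east; separation 92.989°.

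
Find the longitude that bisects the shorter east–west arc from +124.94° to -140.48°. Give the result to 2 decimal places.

Signed shortest Δλ from +124.94° to -140.48° is +94.58°.
Midpoint longitude = +124.94° + (+94.58°)/2 = +124.94° + 47.29° = +172.23°.
(The naïve average (+124.94 + -140.48)/2 = -7.77° is on the wrong side of the globe.)

+172.23°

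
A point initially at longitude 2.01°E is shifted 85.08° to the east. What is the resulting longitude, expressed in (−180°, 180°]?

Start at +2.01°; shift +85.08° → +87.09°.
+87.09° already lies in (−180°, 180°].

87.09°E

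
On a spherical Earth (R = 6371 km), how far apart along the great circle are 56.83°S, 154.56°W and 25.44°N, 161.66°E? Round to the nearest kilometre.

Δλ = 161.66 − -154.56 = 316.22°; wrapped into (−180°, 180°]: -43.78°.
Δφ = 25.44 − -56.83 = 82.27°.
a = sin²(Δφ/2) + cos φ₁ · cos φ₂ · sin²(Δλ/2) = 0.501423.
c = 2·atan2(√a, √(1−a)) = 1.57364 rad → d = 6371·c ≈ 10025.68 km.

10026 km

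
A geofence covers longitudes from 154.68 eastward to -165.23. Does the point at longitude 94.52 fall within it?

Band width going east from +154.68° to -165.23°: ((-165.23 − 154.68) mod 360) = 40.09°.
Offset of +94.52° east of the west edge: ((94.52 − 154.68) mod 360) = 299.84°.
299.84° > 40.09° ⇒ outside.

No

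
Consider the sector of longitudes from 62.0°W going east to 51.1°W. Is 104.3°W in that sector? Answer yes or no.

Band width going east from -62.0° to -51.1°: ((-51.1 − -62.0) mod 360) = 10.9°.
Offset of -104.3° east of the west edge: ((-104.3 − -62.0) mod 360) = 317.7°.
317.7° > 10.9° ⇒ outside.

No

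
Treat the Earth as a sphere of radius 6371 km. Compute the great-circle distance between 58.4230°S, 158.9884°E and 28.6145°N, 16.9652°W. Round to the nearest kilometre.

Δλ = -16.9652 − 158.9884 = -175.9536°.
Δφ = 28.6145 − -58.4230 = 87.0375°.
a = sin²(Δφ/2) + cos φ₁ · cos φ₂ · sin²(Δλ/2) = 0.933273.
c = 2·atan2(√a, √(1−a)) = 2.61904 rad → d = 6371·c ≈ 16685.88 km.

16686 km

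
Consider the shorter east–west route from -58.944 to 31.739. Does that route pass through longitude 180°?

Signed shortest Δλ = ((31.739 − -58.944 + 180) mod 360) − 180 = 90.683°.
Going east by 90.683° from -58.944° reaches +31.739° without touching 180°.

No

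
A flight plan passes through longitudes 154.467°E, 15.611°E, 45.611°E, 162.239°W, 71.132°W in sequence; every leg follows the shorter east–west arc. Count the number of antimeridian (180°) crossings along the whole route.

1

Leg 1: +154.467° → +15.611°, shortest Δλ = -138.856° (west) — does not cross 180°.
Leg 2: +15.611° → +45.611°, shortest Δλ = 30.0° (east) — does not cross 180°.
Leg 3: +45.611° → -162.239°, shortest Δλ = 152.15° (east) — crosses 180°.
Leg 4: -162.239° → -71.132°, shortest Δλ = 91.107° (east) — does not cross 180°.
Total crossings: 1.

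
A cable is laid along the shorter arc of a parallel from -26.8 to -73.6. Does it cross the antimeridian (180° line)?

No

Signed shortest Δλ = ((-73.6 − -26.8 + 180) mod 360) − 180 = -46.8°.
Going west by 46.8° from -26.8° reaches -73.6° without touching 180°.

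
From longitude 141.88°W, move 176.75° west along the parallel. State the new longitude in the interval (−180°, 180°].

41.37°E

Start at -141.88°; shift −176.75° → -318.63°.
-318.63° lies outside (−180°, 180°]; add 360° → +41.37°.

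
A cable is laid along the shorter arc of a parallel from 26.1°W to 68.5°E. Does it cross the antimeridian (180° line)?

No

Signed shortest Δλ = ((68.5 − -26.1 + 180) mod 360) − 180 = 94.6°.
Going east by 94.6° from -26.1° reaches +68.5° without touching 180°.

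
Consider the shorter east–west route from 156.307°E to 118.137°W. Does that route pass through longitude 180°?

Yes

Naïve |-118.137 − 156.307| = 274.444° > 180°, so the shorter arc goes the other way round — across 180°.
Signed shortest Δλ = ((-118.137 − 156.307 + 180) mod 360) − 180 = 85.556°.
Going east by 85.556° from +156.307° passes through 180° before reaching -118.137°.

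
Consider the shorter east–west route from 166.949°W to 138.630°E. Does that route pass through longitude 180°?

Naïve |138.630 − -166.949| = 305.579° > 180°, so the shorter arc goes the other way round — across 180°.
Signed shortest Δλ = ((138.630 − -166.949 + 180) mod 360) − 180 = -54.421°.
Going west by 54.421° from -166.949° passes through 180° before reaching +138.630°.

Yes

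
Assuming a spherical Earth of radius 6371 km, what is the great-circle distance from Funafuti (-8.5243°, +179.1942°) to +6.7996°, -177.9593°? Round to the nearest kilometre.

Δλ = -177.9593 − 179.1942 = -357.1535°; wrapped into (−180°, 180°]: 2.8465°.
Δφ = 6.7996 − -8.5243 = 15.3239°.
a = sin²(Δφ/2) + cos φ₁ · cos φ₂ · sin²(Δλ/2) = 0.018382.
c = 2·atan2(√a, √(1−a)) = 0.27200 rad → d = 6371·c ≈ 1732.91 km.

1733 km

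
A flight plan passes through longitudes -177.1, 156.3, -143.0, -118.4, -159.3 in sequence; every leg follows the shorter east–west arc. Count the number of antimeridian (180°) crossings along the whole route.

Leg 1: -177.1° → +156.3°, shortest Δλ = -26.6° (west) — crosses 180°.
Leg 2: +156.3° → -143.0°, shortest Δλ = 60.7° (east) — crosses 180°.
Leg 3: -143.0° → -118.4°, shortest Δλ = 24.6° (east) — does not cross 180°.
Leg 4: -118.4° → -159.3°, shortest Δλ = -40.9° (west) — does not cross 180°.
Total crossings: 2.

2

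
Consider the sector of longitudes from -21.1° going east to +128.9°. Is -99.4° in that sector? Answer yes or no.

Band width going east from -21.1° to +128.9°: ((128.9 − -21.1) mod 360) = 150.0°.
Offset of -99.4° east of the west edge: ((-99.4 − -21.1) mod 360) = 281.7°.
281.7° > 150.0° ⇒ outside.

No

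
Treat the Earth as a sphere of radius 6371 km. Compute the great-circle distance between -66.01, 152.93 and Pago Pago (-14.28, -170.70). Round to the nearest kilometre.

Δλ = -170.70 − 152.93 = -323.63°; wrapped into (−180°, 180°]: 36.37°.
Δφ = -14.28 − -66.01 = 51.73°.
a = sin²(Δφ/2) + cos φ₁ · cos φ₂ · sin²(Δλ/2) = 0.228692.
c = 2·atan2(√a, √(1−a)) = 0.99725 rad → d = 6371·c ≈ 6353.47 km.

6353 km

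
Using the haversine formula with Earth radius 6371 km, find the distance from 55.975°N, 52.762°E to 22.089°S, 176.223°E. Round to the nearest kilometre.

Δλ = 176.223 − 52.762 = 123.461°.
Δφ = -22.089 − 55.975 = -78.064°.
a = sin²(Δφ/2) + cos φ₁ · cos φ₂ · sin²(Δλ/2) = 0.798770.
c = 2·atan2(√a, √(1−a)) = 2.21123 rad → d = 6371·c ≈ 14087.73 km.

14088 km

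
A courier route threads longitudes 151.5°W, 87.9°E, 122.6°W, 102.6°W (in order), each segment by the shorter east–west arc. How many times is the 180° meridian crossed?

2

Leg 1: -151.5° → +87.9°, shortest Δλ = -120.6° (west) — crosses 180°.
Leg 2: +87.9° → -122.6°, shortest Δλ = 149.5° (east) — crosses 180°.
Leg 3: -122.6° → -102.6°, shortest Δλ = 20.0° (east) — does not cross 180°.
Total crossings: 2.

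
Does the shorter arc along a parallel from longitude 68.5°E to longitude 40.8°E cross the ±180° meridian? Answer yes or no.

Signed shortest Δλ = ((40.8 − 68.5 + 180) mod 360) − 180 = -27.7°.
Going west by 27.7° from +68.5° reaches +40.8° without touching 180°.

No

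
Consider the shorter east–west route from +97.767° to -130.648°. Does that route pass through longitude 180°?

Naïve |-130.648 − 97.767| = 228.415° > 180°, so the shorter arc goes the other way round — across 180°.
Signed shortest Δλ = ((-130.648 − 97.767 + 180) mod 360) − 180 = 131.585°.
Going east by 131.585° from +97.767° passes through 180° before reaching -130.648°.

Yes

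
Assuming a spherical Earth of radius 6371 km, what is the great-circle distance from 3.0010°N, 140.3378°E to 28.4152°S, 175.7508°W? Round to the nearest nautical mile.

3156 nmi

Δλ = -175.7508 − 140.3378 = -316.0886°; wrapped into (−180°, 180°]: 43.9114°.
Δφ = -28.4152 − 3.0010 = -31.4162°.
a = sin²(Δφ/2) + cos φ₁ · cos φ₂ · sin²(Δλ/2) = 0.196081.
c = 2·atan2(√a, √(1−a)) = 0.91746 rad → d = 6371·c ≈ 5845.15 km ≈ 3156.13 nmi.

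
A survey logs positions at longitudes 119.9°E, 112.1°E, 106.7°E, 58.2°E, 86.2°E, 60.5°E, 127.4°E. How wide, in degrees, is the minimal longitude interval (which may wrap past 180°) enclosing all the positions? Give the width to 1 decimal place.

69.2°

Sort the longitudes: +58.2°, +60.5°, +86.2°, +106.7°, +112.1°, +119.9°, +127.4°.
Eastward gaps between consecutive values (wrapping around): 2.3°, 25.7°, 20.5°, 5.4°, 7.8°, 7.5°, 290.8°.
Largest gap = 290.8° ⇒ minimal covering band is its complement: 360° − 290.8° = 69.2°.
Band runs from +58.2° eastward to +127.4°.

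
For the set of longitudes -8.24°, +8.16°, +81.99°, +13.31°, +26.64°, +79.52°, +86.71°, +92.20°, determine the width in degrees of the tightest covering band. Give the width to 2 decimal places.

Sort the longitudes: -8.24°, +8.16°, +13.31°, +26.64°, +79.52°, +81.99°, +86.71°, +92.20°.
Eastward gaps between consecutive values (wrapping around): 16.40°, 5.15°, 13.33°, 52.88°, 2.47°, 4.72°, 5.49°, 259.56°.
Largest gap = 259.56° ⇒ minimal covering band is its complement: 360° − 259.56° = 100.44°.
Band runs from -8.24° eastward to +92.20°.

100.44°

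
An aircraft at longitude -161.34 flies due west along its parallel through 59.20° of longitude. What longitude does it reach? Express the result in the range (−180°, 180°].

Start at -161.34°; shift −59.20° → -220.54°.
-220.54° lies outside (−180°, 180°]; add 360° → +139.46°.

+139.46°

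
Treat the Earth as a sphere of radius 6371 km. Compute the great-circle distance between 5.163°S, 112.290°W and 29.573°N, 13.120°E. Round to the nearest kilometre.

13690 km

Δλ = 13.120 − -112.290 = 125.410°.
Δφ = 29.573 − -5.163 = 34.736°.
a = sin²(Δφ/2) + cos φ₁ · cos φ₂ · sin²(Δλ/2) = 0.773154.
c = 2·atan2(√a, √(1−a)) = 2.14875 rad → d = 6371·c ≈ 13689.67 km.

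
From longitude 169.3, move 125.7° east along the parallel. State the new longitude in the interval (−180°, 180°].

Start at +169.3°; shift +125.7° → +295.0°.
+295.0° lies outside (−180°, 180°]; subtract 360° → -65.0°.

-65.0°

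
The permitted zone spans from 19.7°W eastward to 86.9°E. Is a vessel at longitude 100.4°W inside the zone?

No

Band width going east from -19.7° to +86.9°: ((86.9 − -19.7) mod 360) = 106.6°.
Offset of -100.4° east of the west edge: ((-100.4 − -19.7) mod 360) = 279.3°.
279.3° > 106.6° ⇒ outside.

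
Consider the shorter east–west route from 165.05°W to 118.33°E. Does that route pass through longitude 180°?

Naïve |118.33 − -165.05| = 283.38° > 180°, so the shorter arc goes the other way round — across 180°.
Signed shortest Δλ = ((118.33 − -165.05 + 180) mod 360) − 180 = -76.62°.
Going west by 76.62° from -165.05° passes through 180° before reaching +118.33°.

Yes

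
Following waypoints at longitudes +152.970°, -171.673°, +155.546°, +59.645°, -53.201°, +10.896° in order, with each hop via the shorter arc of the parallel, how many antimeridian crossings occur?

2

Leg 1: +152.970° → -171.673°, shortest Δλ = 35.357° (east) — crosses 180°.
Leg 2: -171.673° → +155.546°, shortest Δλ = -32.781° (west) — crosses 180°.
Leg 3: +155.546° → +59.645°, shortest Δλ = -95.901° (west) — does not cross 180°.
Leg 4: +59.645° → -53.201°, shortest Δλ = -112.846° (west) — does not cross 180°.
Leg 5: -53.201° → +10.896°, shortest Δλ = 64.097° (east) — does not cross 180°.
Total crossings: 2.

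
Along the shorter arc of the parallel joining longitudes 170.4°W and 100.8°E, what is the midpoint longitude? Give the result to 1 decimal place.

Signed shortest Δλ from -170.4° to +100.8° is -88.8°.
Midpoint longitude = -170.4° + (-88.8°)/2 = -170.4° − 44.4° = -214.8°.
Normalise into (−180°, 180°]: +145.2°.
(The naïve average (-170.4 + +100.8)/2 = -34.8° is on the wrong side of the globe.)

145.2°E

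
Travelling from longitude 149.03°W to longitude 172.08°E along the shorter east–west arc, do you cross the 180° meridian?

Yes

Naïve |172.08 − -149.03| = 321.11° > 180°, so the shorter arc goes the other way round — across 180°.
Signed shortest Δλ = ((172.08 − -149.03 + 180) mod 360) − 180 = -38.89°.
Going west by 38.89° from -149.03° passes through 180° before reaching +172.08°.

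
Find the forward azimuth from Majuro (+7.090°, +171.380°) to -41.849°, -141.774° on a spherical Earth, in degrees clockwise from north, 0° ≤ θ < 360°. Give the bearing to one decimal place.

143.1°

Δλ = -141.774 − 171.380 = -313.154°; wrapped into (−180°, 180°]: 46.846°.
θ = atan2( sin Δλ · cos φ₂ , cos φ₁ · sin φ₂ − sin φ₁ · cos φ₂ · cos Δλ )
  = atan2(0.54342, -0.72495) = 143.145° → normalised to [0°, 360°): 143.145°.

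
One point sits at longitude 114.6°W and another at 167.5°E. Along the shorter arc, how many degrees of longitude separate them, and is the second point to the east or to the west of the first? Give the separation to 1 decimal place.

Raw difference: 167.5 − -114.6 = 282.1°.
Normalise into (−180°, 180°]: 282.1° − 360° = -77.9°.
Negative ⇒ the second point lies to the west; separation 77.9°.

77.9° west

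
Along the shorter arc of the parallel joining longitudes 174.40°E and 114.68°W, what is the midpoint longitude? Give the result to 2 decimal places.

150.14°W

Signed shortest Δλ from +174.40° to -114.68° is +70.92°.
Midpoint longitude = +174.40° + (+70.92°)/2 = +174.40° + 35.46° = +209.86°.
Normalise into (−180°, 180°]: -150.14°.
(The naïve average (+174.40 + -114.68)/2 = 29.86° is on the wrong side of the globe.)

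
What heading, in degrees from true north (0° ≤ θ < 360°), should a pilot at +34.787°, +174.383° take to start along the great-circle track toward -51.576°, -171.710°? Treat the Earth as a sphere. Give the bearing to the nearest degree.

Δλ = -171.710 − 174.383 = -346.093°; wrapped into (−180°, 180°]: 13.907°.
θ = atan2( sin Δλ · cos φ₂ , cos φ₁ · sin φ₂ − sin φ₁ · cos φ₂ · cos Δλ )
  = atan2(0.14937, -0.98759) = 171.399° → normalised to [0°, 360°): 171.399°.

171°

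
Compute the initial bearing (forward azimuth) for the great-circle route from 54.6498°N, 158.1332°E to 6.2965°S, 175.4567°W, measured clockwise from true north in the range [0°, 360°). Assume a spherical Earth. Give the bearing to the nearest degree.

Δλ = -175.4567 − 158.1332 = -333.5899°; wrapped into (−180°, 180°]: 26.4101°.
θ = atan2( sin Δλ · cos φ₂ , cos φ₁ · sin φ₂ − sin φ₁ · cos φ₂ · cos Δλ )
  = atan2(0.44211, -0.78955) = 150.753° → normalised to [0°, 360°): 150.753°.

151°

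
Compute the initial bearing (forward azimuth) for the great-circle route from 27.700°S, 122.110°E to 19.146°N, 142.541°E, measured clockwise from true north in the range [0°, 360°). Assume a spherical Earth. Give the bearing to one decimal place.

Δλ = 142.541 − 122.110 = 20.431°.
θ = atan2( sin Δλ · cos φ₂ , cos φ₁ · sin φ₂ − sin φ₁ · cos φ₂ · cos Δλ )
  = atan2(0.32977, 0.70189) = 25.166° → normalised to [0°, 360°): 25.166°.

25.2°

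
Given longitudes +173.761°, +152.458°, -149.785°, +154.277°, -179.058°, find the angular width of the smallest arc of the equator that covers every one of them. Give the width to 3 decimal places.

57.757°

Sort the longitudes: -179.058°, -149.785°, +152.458°, +154.277°, +173.761°.
Eastward gaps between consecutive values (wrapping around): 29.273°, 302.243°, 1.819°, 19.484°, 7.181°.
Largest gap = 302.243° ⇒ minimal covering band is its complement: 360° − 302.243° = 57.757°.
Band runs from +152.458° eastward to -149.785°, crossing the antimeridian.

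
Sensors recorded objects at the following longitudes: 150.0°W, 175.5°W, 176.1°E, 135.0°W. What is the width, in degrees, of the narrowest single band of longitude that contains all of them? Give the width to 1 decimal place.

Sort the longitudes: -175.5°, -150.0°, -135.0°, +176.1°.
Eastward gaps between consecutive values (wrapping around): 25.5°, 15.0°, 311.1°, 8.4°.
Largest gap = 311.1° ⇒ minimal covering band is its complement: 360° − 311.1° = 48.9°.
Band runs from +176.1° eastward to -135.0°, crossing the antimeridian.

48.9°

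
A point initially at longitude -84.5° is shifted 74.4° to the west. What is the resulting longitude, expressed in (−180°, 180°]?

Start at -84.5°; shift −74.4° → -158.9°.
-158.9° already lies in (−180°, 180°].

-158.9°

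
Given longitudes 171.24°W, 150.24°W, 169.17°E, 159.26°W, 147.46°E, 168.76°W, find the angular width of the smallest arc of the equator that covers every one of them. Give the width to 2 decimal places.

62.30°

Sort the longitudes: -171.24°, -168.76°, -159.26°, -150.24°, +147.46°, +169.17°.
Eastward gaps between consecutive values (wrapping around): 2.48°, 9.50°, 9.02°, 297.70°, 21.71°, 19.59°.
Largest gap = 297.70° ⇒ minimal covering band is its complement: 360° − 297.70° = 62.30°.
Band runs from +147.46° eastward to -150.24°, crossing the antimeridian.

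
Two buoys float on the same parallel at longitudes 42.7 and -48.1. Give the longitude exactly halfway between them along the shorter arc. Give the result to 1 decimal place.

-2.7°

Signed shortest Δλ from +42.7° to -48.1° is -90.8°.
Midpoint longitude = +42.7° + (-90.8°)/2 = +42.7° − 45.4° = -2.7°.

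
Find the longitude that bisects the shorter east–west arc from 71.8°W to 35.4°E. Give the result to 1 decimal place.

Signed shortest Δλ from -71.8° to +35.4° is +107.2°.
Midpoint longitude = -71.8° + (+107.2°)/2 = -71.8° + 53.6° = -18.2°.

18.2°W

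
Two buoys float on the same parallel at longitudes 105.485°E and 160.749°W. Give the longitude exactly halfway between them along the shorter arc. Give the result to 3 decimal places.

Signed shortest Δλ from +105.485° to -160.749° is +93.766°.
Midpoint longitude = +105.485° + (+93.766°)/2 = +105.485° + 46.883° = +152.368°.
(The naïve average (+105.485 + -160.749)/2 = -27.632° is on the wrong side of the globe.)

152.368°E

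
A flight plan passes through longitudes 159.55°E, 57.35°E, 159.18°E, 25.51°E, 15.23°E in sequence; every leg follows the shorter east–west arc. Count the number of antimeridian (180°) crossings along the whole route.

0

Leg 1: +159.55° → +57.35°, shortest Δλ = -102.2° (west) — does not cross 180°.
Leg 2: +57.35° → +159.18°, shortest Δλ = 101.83° (east) — does not cross 180°.
Leg 3: +159.18° → +25.51°, shortest Δλ = -133.67° (west) — does not cross 180°.
Leg 4: +25.51° → +15.23°, shortest Δλ = -10.28° (west) — does not cross 180°.
Total crossings: 0.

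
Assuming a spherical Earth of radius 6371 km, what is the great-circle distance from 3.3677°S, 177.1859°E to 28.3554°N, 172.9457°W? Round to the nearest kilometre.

Δλ = -172.9457 − 177.1859 = -350.1316°; wrapped into (−180°, 180°]: 9.8684°.
Δφ = 28.3554 − -3.3677 = 31.7231°.
a = sin²(Δφ/2) + cos φ₁ · cos φ₂ · sin²(Δλ/2) = 0.081200.
c = 2·atan2(√a, √(1−a)) = 0.57792 rad → d = 6371·c ≈ 3681.93 km.

3682 km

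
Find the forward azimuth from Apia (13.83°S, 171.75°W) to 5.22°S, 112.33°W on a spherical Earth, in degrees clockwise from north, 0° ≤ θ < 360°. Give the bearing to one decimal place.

Δλ = -112.33 − -171.75 = 59.42°.
θ = atan2( sin Δλ · cos φ₂ , cos φ₁ · sin φ₂ − sin φ₁ · cos φ₂ · cos Δλ )
  = atan2(0.85735, 0.03276) = 87.812° → normalised to [0°, 360°): 87.812°.

87.8°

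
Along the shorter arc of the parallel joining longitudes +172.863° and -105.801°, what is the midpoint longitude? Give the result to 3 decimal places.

-146.469°

Signed shortest Δλ from +172.863° to -105.801° is +81.336°.
Midpoint longitude = +172.863° + (+81.336°)/2 = +172.863° + 40.668° = +213.531°.
Normalise into (−180°, 180°]: -146.469°.
(The naïve average (+172.863 + -105.801)/2 = 33.531° is on the wrong side of the globe.)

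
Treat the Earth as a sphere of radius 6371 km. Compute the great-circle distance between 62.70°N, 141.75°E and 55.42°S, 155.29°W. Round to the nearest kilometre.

14214 km

Δλ = -155.29 − 141.75 = -297.04°; wrapped into (−180°, 180°]: 62.96°.
Δφ = -55.42 − 62.70 = -118.12°.
a = sin²(Δφ/2) + cos φ₁ · cos φ₂ · sin²(Δλ/2) = 0.806645.
c = 2·atan2(√a, √(1−a)) = 2.23101 rad → d = 6371·c ≈ 14213.79 km.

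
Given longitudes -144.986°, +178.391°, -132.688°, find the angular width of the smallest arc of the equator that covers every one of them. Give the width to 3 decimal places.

Sort the longitudes: -144.986°, -132.688°, +178.391°.
Eastward gaps between consecutive values (wrapping around): 12.298°, 311.079°, 36.623°.
Largest gap = 311.079° ⇒ minimal covering band is its complement: 360° − 311.079° = 48.921°.
Band runs from +178.391° eastward to -132.688°, crossing the antimeridian.

48.921°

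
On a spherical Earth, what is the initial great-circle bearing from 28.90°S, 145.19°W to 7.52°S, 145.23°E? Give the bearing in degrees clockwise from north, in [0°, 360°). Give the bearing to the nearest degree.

Δλ = 145.23 − -145.19 = 290.42°; wrapped into (−180°, 180°]: -69.58°.
θ = atan2( sin Δλ · cos φ₂ , cos φ₁ · sin φ₂ − sin φ₁ · cos φ₂ · cos Δλ )
  = atan2(-0.92910, 0.05259) = -86.760° → normalised to [0°, 360°): 273.240°.

273°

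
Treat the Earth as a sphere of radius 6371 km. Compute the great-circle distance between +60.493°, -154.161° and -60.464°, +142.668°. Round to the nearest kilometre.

14496 km

Δλ = 142.668 − -154.161 = 296.829°; wrapped into (−180°, 180°]: -63.171°.
Δφ = -60.464 − 60.493 = -120.957°.
a = sin²(Δφ/2) + cos φ₁ · cos φ₂ · sin²(Δλ/2) = 0.823807.
c = 2·atan2(√a, √(1−a)) = 2.27524 rad → d = 6371·c ≈ 14495.58 km.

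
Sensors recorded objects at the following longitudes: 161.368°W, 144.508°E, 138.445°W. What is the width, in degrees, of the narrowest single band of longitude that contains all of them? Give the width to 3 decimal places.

Sort the longitudes: -161.368°, -138.445°, +144.508°.
Eastward gaps between consecutive values (wrapping around): 22.923°, 282.953°, 54.124°.
Largest gap = 282.953° ⇒ minimal covering band is its complement: 360° − 282.953° = 77.047°.
Band runs from +144.508° eastward to -138.445°, crossing the antimeridian.

77.047°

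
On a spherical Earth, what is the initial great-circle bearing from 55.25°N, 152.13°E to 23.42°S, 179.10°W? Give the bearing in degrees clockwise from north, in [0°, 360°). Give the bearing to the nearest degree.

Δλ = -179.10 − 152.13 = -331.23°; wrapped into (−180°, 180°]: 28.77°.
θ = atan2( sin Δλ · cos φ₂ , cos φ₁ · sin φ₂ − sin φ₁ · cos φ₂ · cos Δλ )
  = atan2(0.44164, -0.88744) = 153.542° → normalised to [0°, 360°): 153.542°.

154°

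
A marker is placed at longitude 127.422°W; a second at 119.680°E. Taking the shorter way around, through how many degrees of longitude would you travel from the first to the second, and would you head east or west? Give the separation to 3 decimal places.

Raw difference: 119.680 − -127.422 = 247.102°.
Normalise into (−180°, 180°]: 247.102° − 360° = -112.898°.
Negative ⇒ the second point lies to the west; separation 112.898°.

112.898° west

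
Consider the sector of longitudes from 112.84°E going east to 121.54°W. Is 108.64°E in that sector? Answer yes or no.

No

Band width going east from +112.84° to -121.54°: ((-121.54 − 112.84) mod 360) = 125.62°.
Offset of +108.64° east of the west edge: ((108.64 − 112.84) mod 360) = 355.80°.
355.80° > 125.62° ⇒ outside.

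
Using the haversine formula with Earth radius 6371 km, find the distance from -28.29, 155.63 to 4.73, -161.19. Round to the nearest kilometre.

5901 km

Δλ = -161.19 − 155.63 = -316.82°; wrapped into (−180°, 180°]: 43.18°.
Δφ = 4.73 − -28.29 = 33.02°.
a = sin²(Δφ/2) + cos φ₁ · cos φ₂ · sin²(Δλ/2) = 0.199578.
c = 2·atan2(√a, √(1−a)) = 0.92624 rad → d = 6371·c ≈ 5901.08 km.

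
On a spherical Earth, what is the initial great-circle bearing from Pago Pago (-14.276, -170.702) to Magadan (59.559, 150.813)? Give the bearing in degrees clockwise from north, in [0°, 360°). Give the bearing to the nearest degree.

Δλ = 150.813 − -170.702 = 321.515°; wrapped into (−180°, 180°]: -38.485°.
θ = atan2( sin Δλ · cos φ₂ , cos φ₁ · sin φ₂ − sin φ₁ · cos φ₂ · cos Δλ )
  = atan2(-0.31529, 0.93332) = -18.666° → normalised to [0°, 360°): 341.334°.

341°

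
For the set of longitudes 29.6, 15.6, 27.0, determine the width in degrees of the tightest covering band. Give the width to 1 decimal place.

14.0°

Sort the longitudes: +15.6°, +27.0°, +29.6°.
Eastward gaps between consecutive values (wrapping around): 11.4°, 2.6°, 346.0°.
Largest gap = 346.0° ⇒ minimal covering band is its complement: 360° − 346.0° = 14.0°.
Band runs from +15.6° eastward to +29.6°.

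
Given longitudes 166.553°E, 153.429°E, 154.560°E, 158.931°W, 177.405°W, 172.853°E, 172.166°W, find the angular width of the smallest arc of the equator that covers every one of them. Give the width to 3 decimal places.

Sort the longitudes: -177.405°, -172.166°, -158.931°, +153.429°, +154.560°, +166.553°, +172.853°.
Eastward gaps between consecutive values (wrapping around): 5.239°, 13.235°, 312.360°, 1.131°, 11.993°, 6.300°, 9.742°.
Largest gap = 312.360° ⇒ minimal covering band is its complement: 360° − 312.360° = 47.640°.
Band runs from +153.429° eastward to -158.931°, crossing the antimeridian.

47.640°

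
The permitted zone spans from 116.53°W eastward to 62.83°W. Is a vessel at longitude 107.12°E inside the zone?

No

Band width going east from -116.53° to -62.83°: ((-62.83 − -116.53) mod 360) = 53.70°.
Offset of +107.12° east of the west edge: ((107.12 − -116.53) mod 360) = 223.65°.
223.65° > 53.70° ⇒ outside.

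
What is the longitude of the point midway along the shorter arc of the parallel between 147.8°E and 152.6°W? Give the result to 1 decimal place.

Signed shortest Δλ from +147.8° to -152.6° is +59.6°.
Midpoint longitude = +147.8° + (+59.6°)/2 = +147.8° + 29.8° = +177.6°.
(The naïve average (+147.8 + -152.6)/2 = -2.4° is on the wrong side of the globe.)

177.6°E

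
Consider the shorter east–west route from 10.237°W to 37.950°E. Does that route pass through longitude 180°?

No

Signed shortest Δλ = ((37.950 − -10.237 + 180) mod 360) − 180 = 48.187°.
Going east by 48.187° from -10.237° reaches +37.950° without touching 180°.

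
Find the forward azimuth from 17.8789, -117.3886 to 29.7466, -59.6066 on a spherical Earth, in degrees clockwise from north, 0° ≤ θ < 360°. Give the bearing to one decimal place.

65.8°

Δλ = -59.6066 − -117.3886 = 57.7820°.
θ = atan2( sin Δλ · cos φ₂ , cos φ₁ · sin φ₂ − sin φ₁ · cos φ₂ · cos Δλ )
  = atan2(0.73454, 0.33009) = 65.801° → normalised to [0°, 360°): 65.801°.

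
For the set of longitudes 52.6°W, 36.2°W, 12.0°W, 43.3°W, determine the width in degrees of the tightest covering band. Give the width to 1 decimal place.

40.6°

Sort the longitudes: -52.6°, -43.3°, -36.2°, -12.0°.
Eastward gaps between consecutive values (wrapping around): 9.3°, 7.1°, 24.2°, 319.4°.
Largest gap = 319.4° ⇒ minimal covering band is its complement: 360° − 319.4° = 40.6°.
Band runs from -52.6° eastward to -12.0°.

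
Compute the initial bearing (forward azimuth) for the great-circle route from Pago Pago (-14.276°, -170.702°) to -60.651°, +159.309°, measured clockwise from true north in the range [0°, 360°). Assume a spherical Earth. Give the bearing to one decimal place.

Δλ = 159.309 − -170.702 = 330.011°; wrapped into (−180°, 180°]: -29.989°.
θ = atan2( sin Δλ · cos φ₂ , cos φ₁ · sin φ₂ − sin φ₁ · cos φ₂ · cos Δλ )
  = atan2(-0.24498, -0.74005) = -161.684° → normalised to [0°, 360°): 198.316°.

198.3°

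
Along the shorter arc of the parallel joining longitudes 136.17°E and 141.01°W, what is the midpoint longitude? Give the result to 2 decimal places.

177.58°E

Signed shortest Δλ from +136.17° to -141.01° is +82.82°.
Midpoint longitude = +136.17° + (+82.82°)/2 = +136.17° + 41.41° = +177.58°.
(The naïve average (+136.17 + -141.01)/2 = -2.42° is on the wrong side of the globe.)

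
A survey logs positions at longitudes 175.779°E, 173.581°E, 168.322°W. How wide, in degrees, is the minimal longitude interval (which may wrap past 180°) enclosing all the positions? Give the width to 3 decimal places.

18.097°

Sort the longitudes: -168.322°, +173.581°, +175.779°.
Eastward gaps between consecutive values (wrapping around): 341.903°, 2.198°, 15.899°.
Largest gap = 341.903° ⇒ minimal covering band is its complement: 360° − 341.903° = 18.097°.
Band runs from +173.581° eastward to -168.322°, crossing the antimeridian.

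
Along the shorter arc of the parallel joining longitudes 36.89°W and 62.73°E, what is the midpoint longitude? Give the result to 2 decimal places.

Signed shortest Δλ from -36.89° to +62.73° is +99.62°.
Midpoint longitude = -36.89° + (+99.62°)/2 = -36.89° + 49.81° = +12.92°.

12.92°E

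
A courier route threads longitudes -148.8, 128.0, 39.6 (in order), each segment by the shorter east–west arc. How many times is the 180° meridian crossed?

1

Leg 1: -148.8° → +128.0°, shortest Δλ = -83.2° (west) — crosses 180°.
Leg 2: +128.0° → +39.6°, shortest Δλ = -88.4° (west) — does not cross 180°.
Total crossings: 1.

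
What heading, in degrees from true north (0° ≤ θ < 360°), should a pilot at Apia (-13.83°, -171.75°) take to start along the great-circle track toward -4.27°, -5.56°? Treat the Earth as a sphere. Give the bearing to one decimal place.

141.9°

Δλ = -5.56 − -171.75 = 166.19°.
θ = atan2( sin Δλ · cos φ₂ , cos φ₁ · sin φ₂ − sin φ₁ · cos φ₂ · cos Δλ )
  = atan2(0.23804, -0.30379) = 141.918° → normalised to [0°, 360°): 141.918°.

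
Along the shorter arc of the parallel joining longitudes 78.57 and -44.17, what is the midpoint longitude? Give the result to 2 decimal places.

+17.20°

Signed shortest Δλ from +78.57° to -44.17° is -122.74°.
Midpoint longitude = +78.57° + (-122.74°)/2 = +78.57° − 61.37° = +17.20°.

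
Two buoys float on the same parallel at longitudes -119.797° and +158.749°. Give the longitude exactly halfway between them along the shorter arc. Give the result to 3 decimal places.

-160.524°

Signed shortest Δλ from -119.797° to +158.749° is -81.454°.
Midpoint longitude = -119.797° + (-81.454°)/2 = -119.797° − 40.727° = -160.524°.
(The naïve average (-119.797 + +158.749)/2 = 19.476° is on the wrong side of the globe.)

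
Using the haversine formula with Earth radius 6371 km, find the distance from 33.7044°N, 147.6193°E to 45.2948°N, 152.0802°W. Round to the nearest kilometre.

Δλ = -152.0802 − 147.6193 = -299.6995°; wrapped into (−180°, 180°]: 60.3005°.
Δφ = 45.2948 − 33.7044 = 11.5904°.
a = sin²(Δφ/2) + cos φ₁ · cos φ₂ · sin²(Δλ/2) = 0.157831.
c = 2·atan2(√a, √(1−a)) = 0.81710 rad → d = 6371·c ≈ 5205.74 km.

5206 km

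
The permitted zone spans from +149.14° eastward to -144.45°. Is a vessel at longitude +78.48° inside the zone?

No

Band width going east from +149.14° to -144.45°: ((-144.45 − 149.14) mod 360) = 66.41°.
Offset of +78.48° east of the west edge: ((78.48 − 149.14) mod 360) = 289.34°.
289.34° > 66.41° ⇒ outside.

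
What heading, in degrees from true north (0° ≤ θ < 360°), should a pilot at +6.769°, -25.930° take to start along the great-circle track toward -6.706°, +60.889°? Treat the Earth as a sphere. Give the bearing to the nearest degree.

97°

Δλ = 60.889 − -25.930 = 86.819°.
θ = atan2( sin Δλ · cos φ₂ , cos φ₁ · sin φ₂ − sin φ₁ · cos φ₂ · cos Δλ )
  = atan2(0.99163, -0.12246) = 97.040° → normalised to [0°, 360°): 97.040°.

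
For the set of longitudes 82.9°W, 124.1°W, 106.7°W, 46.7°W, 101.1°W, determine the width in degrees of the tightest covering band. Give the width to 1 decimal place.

Sort the longitudes: -124.1°, -106.7°, -101.1°, -82.9°, -46.7°.
Eastward gaps between consecutive values (wrapping around): 17.4°, 5.6°, 18.2°, 36.2°, 282.6°.
Largest gap = 282.6° ⇒ minimal covering band is its complement: 360° − 282.6° = 77.4°.
Band runs from -124.1° eastward to -46.7°.

77.4°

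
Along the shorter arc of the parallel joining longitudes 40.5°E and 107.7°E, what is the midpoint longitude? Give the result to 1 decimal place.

74.1°E

Signed shortest Δλ from +40.5° to +107.7° is +67.2°.
Midpoint longitude = +40.5° + (+67.2°)/2 = +40.5° + 33.6° = +74.1°.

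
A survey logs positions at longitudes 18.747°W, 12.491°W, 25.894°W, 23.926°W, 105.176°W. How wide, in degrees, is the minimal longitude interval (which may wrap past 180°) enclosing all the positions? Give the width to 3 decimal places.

92.685°

Sort the longitudes: -105.176°, -25.894°, -23.926°, -18.747°, -12.491°.
Eastward gaps between consecutive values (wrapping around): 79.282°, 1.968°, 5.179°, 6.256°, 267.315°.
Largest gap = 267.315° ⇒ minimal covering band is its complement: 360° − 267.315° = 92.685°.
Band runs from -105.176° eastward to -12.491°.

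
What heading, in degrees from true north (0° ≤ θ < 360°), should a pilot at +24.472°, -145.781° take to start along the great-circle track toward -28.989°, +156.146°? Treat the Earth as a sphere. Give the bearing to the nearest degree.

230°

Δλ = 156.146 − -145.781 = 301.927°; wrapped into (−180°, 180°]: -58.073°.
θ = atan2( sin Δλ · cos φ₂ , cos φ₁ · sin φ₂ − sin φ₁ · cos φ₂ · cos Δλ )
  = atan2(-0.74239, -0.63273) = -130.440° → normalised to [0°, 360°): 229.560°.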